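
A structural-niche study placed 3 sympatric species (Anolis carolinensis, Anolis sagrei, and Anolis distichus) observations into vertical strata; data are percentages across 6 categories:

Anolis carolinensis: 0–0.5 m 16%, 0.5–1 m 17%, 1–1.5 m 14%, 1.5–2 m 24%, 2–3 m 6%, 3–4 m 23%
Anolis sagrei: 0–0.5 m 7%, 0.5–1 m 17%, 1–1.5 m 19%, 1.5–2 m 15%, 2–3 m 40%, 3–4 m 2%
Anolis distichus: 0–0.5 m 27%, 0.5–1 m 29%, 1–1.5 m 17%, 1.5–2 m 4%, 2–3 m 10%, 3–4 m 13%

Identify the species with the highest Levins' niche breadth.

Convert percentages to proportions (divide by 100).
Σp_caroᵢ² = 0.16² + 0.17² + 0.14² + 0.24² + 0.06² + 0.23² = 0.0256 + 0.0289 + 0.0196 + 0.0576 + 0.0036 + 0.0529 = 0.1882
B_caro = 1 / 0.1882 = 5.3135
Σp_sagrᵢ² = 0.07² + 0.17² + 0.19² + 0.15² + 0.40² + 0.02² = 0.0049 + 0.0289 + 0.0361 + 0.0225 + 0.1600 + 0.0004 = 0.2528
B_sagr = 1 / 0.2528 = 3.9557
Σp_distᵢ² = 0.27² + 0.29² + 0.17² + 0.04² + 0.10² + 0.13² = 0.0729 + 0.0841 + 0.0289 + 0.0016 + 0.0100 + 0.0169 = 0.2144
B_dist = 1 / 0.2144 = 4.6642
Highest B → broadest niche (most generalist): Anolis carolinensis (B = 5.31).

Anolis carolinensis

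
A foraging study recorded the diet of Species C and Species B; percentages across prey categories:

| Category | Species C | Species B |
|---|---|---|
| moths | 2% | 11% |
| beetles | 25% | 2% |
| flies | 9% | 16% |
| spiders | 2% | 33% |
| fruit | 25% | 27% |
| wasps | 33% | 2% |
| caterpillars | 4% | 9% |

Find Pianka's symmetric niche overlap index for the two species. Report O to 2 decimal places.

Convert percentages to proportions (divide by 100).
Σ p₁ᵢp₂ᵢ = 0.0022 + 0.0050 + 0.0144 + 0.0066 + 0.0675 + 0.0066 + 0.0036 = 0.1059
Σp_1ᵢ² = 0.02² + 0.25² + 0.09² + 0.02² + 0.25² + 0.33² + 0.04² = 0.0004 + 0.0625 + 0.0081 + 0.0004 + 0.0625 + 0.1089 + 0.0016 = 0.2444
Σp_2ᵢ² = 0.11² + 0.02² + 0.16² + 0.33² + 0.27² + 0.02² + 0.09² = 0.0121 + 0.0004 + 0.0256 + 0.1089 + 0.0729 + 0.0004 + 0.0081 = 0.2284
O = 0.1059 / √(0.2444 × 0.2284) = 0.1059 / 0.23626 = 0.4482

0.45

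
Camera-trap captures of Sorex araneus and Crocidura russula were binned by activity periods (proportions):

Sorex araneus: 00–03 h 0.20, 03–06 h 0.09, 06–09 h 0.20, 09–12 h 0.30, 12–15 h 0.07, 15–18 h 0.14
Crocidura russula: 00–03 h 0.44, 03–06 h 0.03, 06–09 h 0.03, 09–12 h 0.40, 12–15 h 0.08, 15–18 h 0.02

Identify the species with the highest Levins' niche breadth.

Σp_aranᵢ² = 0.20² + 0.09² + 0.20² + 0.30² + 0.07² + 0.14² = 0.0400 + 0.0081 + 0.0400 + 0.0900 + 0.0049 + 0.0196 = 0.2026
B_aran = 1 / 0.2026 = 4.9358
Σp_russᵢ² = 0.44² + 0.03² + 0.03² + 0.40² + 0.08² + 0.02² = 0.1936 + 0.0009 + 0.0009 + 0.1600 + 0.0064 + 0.0004 = 0.3622
B_russ = 1 / 0.3622 = 2.7609
Highest B → broadest niche (most generalist): Sorex araneus (B = 4.94).

Sorex araneus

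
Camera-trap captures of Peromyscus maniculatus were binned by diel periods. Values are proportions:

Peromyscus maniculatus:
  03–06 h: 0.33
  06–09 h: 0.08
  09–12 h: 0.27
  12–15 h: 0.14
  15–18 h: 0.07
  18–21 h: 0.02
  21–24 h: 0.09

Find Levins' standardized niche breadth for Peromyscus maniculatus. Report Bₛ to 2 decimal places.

Σpᵢ² = 0.33² + 0.08² + 0.27² + 0.14² + 0.07² + 0.02² + 0.09² = 0.1089 + 0.0064 + 0.0729 + 0.0196 + 0.0049 + 0.0004 + 0.0081 = 0.2212
B = 1 / 0.2212 = 4.5208
Bₛ = (B − 1)/(n − 1) = (4.5208 − 1)/(7 − 1) = 3.5208/6 = 0.5868

0.59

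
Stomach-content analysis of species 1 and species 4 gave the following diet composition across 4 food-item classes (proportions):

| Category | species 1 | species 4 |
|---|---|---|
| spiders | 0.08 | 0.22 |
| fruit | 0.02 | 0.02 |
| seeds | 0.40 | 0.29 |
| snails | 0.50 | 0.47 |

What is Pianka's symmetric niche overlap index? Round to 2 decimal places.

Σ p₁ᵢp₂ᵢ = 0.0176 + 0.0004 + 0.1160 + 0.2350 = 0.3690
Σp_1ᵢ² = 0.08² + 0.02² + 0.40² + 0.50² = 0.0064 + 0.0004 + 0.1600 + 0.2500 = 0.4168
Σp_2ᵢ² = 0.22² + 0.02² + 0.29² + 0.47² = 0.0484 + 0.0004 + 0.0841 + 0.2209 = 0.3538
O = 0.3690 / √(0.4168 × 0.3538) = 0.3690 / 0.38401 = 0.9609

0.96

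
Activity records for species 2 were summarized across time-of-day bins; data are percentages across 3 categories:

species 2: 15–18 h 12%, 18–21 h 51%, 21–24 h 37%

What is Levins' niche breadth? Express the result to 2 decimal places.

Convert percentages to proportions (divide by 100).
Σpᵢ² = 0.12² + 0.51² + 0.37² = 0.0144 + 0.2601 + 0.1369 = 0.4114
B = 1 / 0.4114 = 2.4307

2.43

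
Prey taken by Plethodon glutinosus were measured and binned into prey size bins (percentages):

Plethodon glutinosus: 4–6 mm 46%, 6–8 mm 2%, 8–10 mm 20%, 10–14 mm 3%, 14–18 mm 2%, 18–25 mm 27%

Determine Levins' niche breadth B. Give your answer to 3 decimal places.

3.066

Convert percentages to proportions (divide by 100).
Σpᵢ² = 0.46² + 0.02² + 0.20² + 0.03² + 0.02² + 0.27² = 0.2116 + 0.0004 + 0.0400 + 0.0009 + 0.0004 + 0.0729 = 0.3262
B = 1 / 0.3262 = 3.06560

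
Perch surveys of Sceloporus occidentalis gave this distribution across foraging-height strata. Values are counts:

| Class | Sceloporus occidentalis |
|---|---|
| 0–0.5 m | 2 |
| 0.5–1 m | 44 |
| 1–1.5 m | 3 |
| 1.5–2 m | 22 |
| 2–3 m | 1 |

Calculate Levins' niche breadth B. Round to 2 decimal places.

2.13

Proportions for Sceloporus occidentalis (n=72): 2/72=0.0278, 44/72=0.6111, 3/72=0.0417, 22/72=0.3056, 1/72=0.0139
Σpᵢ² = 0.0278² + 0.6111² + 0.0417² + 0.3056² + 0.0139² = 0.000773 + 0.373443 + 0.001739 + 0.093391 + 0.000193 = 0.469539
B = 1 / 0.469539 = 2.1297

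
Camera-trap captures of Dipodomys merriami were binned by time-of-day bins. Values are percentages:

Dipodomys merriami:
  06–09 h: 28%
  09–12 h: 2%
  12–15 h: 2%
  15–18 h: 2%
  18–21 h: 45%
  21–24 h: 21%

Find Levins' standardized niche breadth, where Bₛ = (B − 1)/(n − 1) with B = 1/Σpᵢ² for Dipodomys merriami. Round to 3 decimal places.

Convert percentages to proportions (divide by 100).
Σpᵢ² = 0.28² + 0.02² + 0.02² + 0.02² + 0.45² + 0.21² = 0.0784 + 0.0004 + 0.0004 + 0.0004 + 0.2025 + 0.0441 = 0.3262
B = 1 / 0.3262 = 3.06560
Bₛ = (B − 1)/(n − 1) = (3.06560 − 1)/(6 − 1) = 2.06560/5 = 0.41312

0.413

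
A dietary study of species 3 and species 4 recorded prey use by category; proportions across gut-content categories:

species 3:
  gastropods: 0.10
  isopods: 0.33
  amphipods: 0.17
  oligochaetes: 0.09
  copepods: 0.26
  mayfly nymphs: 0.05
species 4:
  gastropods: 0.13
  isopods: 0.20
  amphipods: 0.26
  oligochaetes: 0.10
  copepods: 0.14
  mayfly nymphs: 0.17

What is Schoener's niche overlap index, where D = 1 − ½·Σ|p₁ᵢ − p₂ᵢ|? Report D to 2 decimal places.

Σ|p₁ᵢ − p₂ᵢ| = 0.03 + 0.13 + 0.09 + 0.01 + 0.12 + 0.12 = 0.50
D = 1 − ½ × 0.50 = 1 − 0.250 = 0.7500

0.75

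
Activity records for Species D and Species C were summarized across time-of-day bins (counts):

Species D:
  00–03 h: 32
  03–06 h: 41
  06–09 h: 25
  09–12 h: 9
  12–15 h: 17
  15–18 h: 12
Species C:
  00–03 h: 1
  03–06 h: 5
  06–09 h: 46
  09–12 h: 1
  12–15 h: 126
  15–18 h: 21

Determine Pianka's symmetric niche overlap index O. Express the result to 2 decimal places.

0.45

Proportions for Species D (n=136): 32/136=0.2353, 41/136=0.3015, 25/136=0.1838, 9/136=0.0662, 17/136=0.1250, 12/136=0.0882
Proportions for Species C (n=200): 1/200=0.0050, 5/200=0.0250, 46/200=0.2300, 1/200=0.0050, 126/200=0.6300, 21/200=0.1050
Σ p₁ᵢp₂ᵢ = 0.001177 + 0.007538 + 0.042274 + 0.000331 + 0.078750 + 0.009261 = 0.139331
Σp_1ᵢ² = 0.2353² + 0.3015² + 0.1838² + 0.0662² + 0.1250² + 0.0882² = 0.055366 + 0.090902 + 0.033782 + 0.004382 + 0.015625 + 0.007779 = 0.207836
Σp_2ᵢ² = 0.0050² + 0.0250² + 0.2300² + 0.0050² + 0.6300² + 0.1050² = 0.000025 + 0.000625 + 0.052900 + 0.000025 + 0.396900 + 0.011025 = 0.461500
O = 0.139331 / √(0.207836 × 0.461500) = 0.139331 / 0.3097036 = 0.4499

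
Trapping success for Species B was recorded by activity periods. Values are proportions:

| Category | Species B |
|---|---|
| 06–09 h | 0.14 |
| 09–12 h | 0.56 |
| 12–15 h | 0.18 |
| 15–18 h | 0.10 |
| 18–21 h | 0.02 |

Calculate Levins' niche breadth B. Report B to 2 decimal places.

Σpᵢ² = 0.14² + 0.56² + 0.18² + 0.10² + 0.02² = 0.0196 + 0.3136 + 0.0324 + 0.0100 + 0.0004 = 0.3760
B = 1 / 0.3760 = 2.6596

2.66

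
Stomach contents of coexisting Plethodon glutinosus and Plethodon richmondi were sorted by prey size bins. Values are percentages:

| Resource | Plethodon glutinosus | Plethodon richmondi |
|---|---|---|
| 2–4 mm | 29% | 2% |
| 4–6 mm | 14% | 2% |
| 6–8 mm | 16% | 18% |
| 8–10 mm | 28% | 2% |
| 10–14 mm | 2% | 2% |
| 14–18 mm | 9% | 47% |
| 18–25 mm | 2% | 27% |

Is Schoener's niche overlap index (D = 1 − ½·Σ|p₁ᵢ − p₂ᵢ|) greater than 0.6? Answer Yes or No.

No

Convert percentages to proportions (divide by 100).
Σ|p₁ᵢ − p₂ᵢ| = 0.27 + 0.12 + 0.02 + 0.26 + 0.00 + 0.38 + 0.25 = 1.30
D = 1 − ½ × 1.30 = 1 − 0.650 = 0.3500
D = 0.3500 < 0.6 → No.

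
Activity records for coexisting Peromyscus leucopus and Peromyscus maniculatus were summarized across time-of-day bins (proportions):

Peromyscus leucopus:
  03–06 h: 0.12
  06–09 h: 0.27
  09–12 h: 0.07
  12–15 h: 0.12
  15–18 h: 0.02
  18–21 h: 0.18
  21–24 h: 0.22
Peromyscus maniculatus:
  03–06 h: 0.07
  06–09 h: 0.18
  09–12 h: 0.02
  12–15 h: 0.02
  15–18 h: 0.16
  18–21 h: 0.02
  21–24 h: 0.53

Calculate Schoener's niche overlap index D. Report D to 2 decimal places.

Σ|p₁ᵢ − p₂ᵢ| = 0.05 + 0.09 + 0.05 + 0.10 + 0.14 + 0.16 + 0.31 = 0.90
D = 1 − ½ × 0.90 = 1 − 0.450 = 0.5500

0.55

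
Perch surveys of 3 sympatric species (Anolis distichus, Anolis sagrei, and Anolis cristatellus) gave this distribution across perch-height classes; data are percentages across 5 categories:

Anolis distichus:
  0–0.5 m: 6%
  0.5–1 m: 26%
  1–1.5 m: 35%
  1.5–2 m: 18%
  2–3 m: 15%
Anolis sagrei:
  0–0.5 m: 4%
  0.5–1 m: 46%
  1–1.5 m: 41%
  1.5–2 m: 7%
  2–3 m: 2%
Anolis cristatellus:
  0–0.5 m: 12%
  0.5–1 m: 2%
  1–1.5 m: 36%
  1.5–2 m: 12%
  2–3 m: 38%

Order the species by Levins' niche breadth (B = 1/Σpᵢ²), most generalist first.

Anolis distichus > Anolis cristatellus > Anolis sagrei

Convert percentages to proportions (divide by 100).
Σp_distᵢ² = 0.06² + 0.26² + 0.35² + 0.18² + 0.15² = 0.0036 + 0.0676 + 0.1225 + 0.0324 + 0.0225 = 0.2486
B_dist = 1 / 0.2486 = 4.0225
Σp_sagrᵢ² = 0.04² + 0.46² + 0.41² + 0.07² + 0.02² = 0.0016 + 0.2116 + 0.1681 + 0.0049 + 0.0004 = 0.3866
B_sagr = 1 / 0.3866 = 2.5867
Σp_crisᵢ² = 0.12² + 0.02² + 0.36² + 0.12² + 0.38² = 0.0144 + 0.0004 + 0.1296 + 0.0144 + 0.1444 = 0.3032
B_cris = 1 / 0.3032 = 3.2982
Ranking by B (broadest → narrowest): Anolis distichus (4.02) > Anolis cristatellus (3.30) > Anolis sagrei (2.59)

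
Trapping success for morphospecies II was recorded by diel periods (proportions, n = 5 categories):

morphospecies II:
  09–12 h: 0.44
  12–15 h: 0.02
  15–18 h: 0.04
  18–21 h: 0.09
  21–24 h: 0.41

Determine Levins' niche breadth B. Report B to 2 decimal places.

Σpᵢ² = 0.44² + 0.02² + 0.04² + 0.09² + 0.41² = 0.1936 + 0.0004 + 0.0016 + 0.0081 + 0.1681 = 0.3718
B = 1 / 0.3718 = 2.6896

2.69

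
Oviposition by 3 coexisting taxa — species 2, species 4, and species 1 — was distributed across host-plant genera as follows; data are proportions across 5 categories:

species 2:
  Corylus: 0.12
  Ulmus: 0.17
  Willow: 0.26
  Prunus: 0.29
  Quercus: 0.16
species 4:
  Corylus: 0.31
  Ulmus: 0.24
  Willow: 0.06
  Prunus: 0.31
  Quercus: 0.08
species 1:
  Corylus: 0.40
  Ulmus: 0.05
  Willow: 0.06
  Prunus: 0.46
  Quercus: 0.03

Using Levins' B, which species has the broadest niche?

Σp_2ᵢ² = 0.12² + 0.17² + 0.26² + 0.29² + 0.16² = 0.0144 + 0.0289 + 0.0676 + 0.0841 + 0.0256 = 0.2206
B_2 = 1 / 0.2206 = 4.5331
Σp_4ᵢ² = 0.31² + 0.24² + 0.06² + 0.31² + 0.08² = 0.0961 + 0.0576 + 0.0036 + 0.0961 + 0.0064 = 0.2598
B_4 = 1 / 0.2598 = 3.8491
Σp_1ᵢ² = 0.40² + 0.05² + 0.06² + 0.46² + 0.03² = 0.1600 + 0.0025 + 0.0036 + 0.2116 + 0.0009 = 0.3786
B_1 = 1 / 0.3786 = 2.6413
Highest B → broadest niche (most generalist): species 2 (B = 4.53).

species 2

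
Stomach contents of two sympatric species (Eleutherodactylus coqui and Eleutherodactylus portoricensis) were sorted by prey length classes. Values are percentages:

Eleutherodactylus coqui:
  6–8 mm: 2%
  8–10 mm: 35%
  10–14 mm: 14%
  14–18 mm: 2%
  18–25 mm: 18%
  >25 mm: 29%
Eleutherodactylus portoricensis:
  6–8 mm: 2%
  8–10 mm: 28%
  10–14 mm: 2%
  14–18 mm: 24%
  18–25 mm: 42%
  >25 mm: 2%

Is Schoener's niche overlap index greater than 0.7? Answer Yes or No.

Convert percentages to proportions (divide by 100).
Σ|p₁ᵢ − p₂ᵢ| = 0.00 + 0.07 + 0.12 + 0.22 + 0.24 + 0.27 = 0.92
D = 1 − ½ × 0.92 = 1 − 0.460 = 0.5400
D = 0.5400 < 0.7 → No.

No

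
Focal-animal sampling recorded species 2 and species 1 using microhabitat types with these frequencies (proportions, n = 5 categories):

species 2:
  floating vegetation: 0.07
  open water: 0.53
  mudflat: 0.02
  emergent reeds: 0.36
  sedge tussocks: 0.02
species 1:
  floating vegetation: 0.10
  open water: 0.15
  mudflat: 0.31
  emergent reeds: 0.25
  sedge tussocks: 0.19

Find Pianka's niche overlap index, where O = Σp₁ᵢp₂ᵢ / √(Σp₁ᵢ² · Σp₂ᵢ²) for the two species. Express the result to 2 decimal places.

0.61

Σ p₁ᵢp₂ᵢ = 0.0070 + 0.0795 + 0.0062 + 0.0900 + 0.0038 = 0.1865
Σp_1ᵢ² = 0.07² + 0.53² + 0.02² + 0.36² + 0.02² = 0.0049 + 0.2809 + 0.0004 + 0.1296 + 0.0004 = 0.4162
Σp_2ᵢ² = 0.10² + 0.15² + 0.31² + 0.25² + 0.19² = 0.0100 + 0.0225 + 0.0961 + 0.0625 + 0.0361 = 0.2272
O = 0.1865 / √(0.4162 × 0.2272) = 0.1865 / 0.30751 = 0.6065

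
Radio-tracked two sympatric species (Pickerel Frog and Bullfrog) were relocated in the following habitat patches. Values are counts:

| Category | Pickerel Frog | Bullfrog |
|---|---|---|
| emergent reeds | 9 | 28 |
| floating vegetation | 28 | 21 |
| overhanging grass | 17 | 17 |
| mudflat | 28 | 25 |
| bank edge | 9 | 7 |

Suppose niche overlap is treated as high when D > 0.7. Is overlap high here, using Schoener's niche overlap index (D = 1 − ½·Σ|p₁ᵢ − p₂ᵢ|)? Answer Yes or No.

Yes

Proportions for Pickerel Frog (n=91): 9/91=0.0989, 28/91=0.3077, 17/91=0.1868, 28/91=0.3077, 9/91=0.0989
Proportions for Bullfrog (n=98): 28/98=0.2857, 21/98=0.2143, 17/98=0.1735, 25/98=0.2551, 7/98=0.0714
Σ|p₁ᵢ − p₂ᵢ| = 0.1868 + 0.0934 + 0.0133 + 0.0526 + 0.0275 = 0.3736
D = 1 − ½ × 0.3736 = 1 − 0.18680 = 0.81320
D = 0.81320 > 0.7 → Yes.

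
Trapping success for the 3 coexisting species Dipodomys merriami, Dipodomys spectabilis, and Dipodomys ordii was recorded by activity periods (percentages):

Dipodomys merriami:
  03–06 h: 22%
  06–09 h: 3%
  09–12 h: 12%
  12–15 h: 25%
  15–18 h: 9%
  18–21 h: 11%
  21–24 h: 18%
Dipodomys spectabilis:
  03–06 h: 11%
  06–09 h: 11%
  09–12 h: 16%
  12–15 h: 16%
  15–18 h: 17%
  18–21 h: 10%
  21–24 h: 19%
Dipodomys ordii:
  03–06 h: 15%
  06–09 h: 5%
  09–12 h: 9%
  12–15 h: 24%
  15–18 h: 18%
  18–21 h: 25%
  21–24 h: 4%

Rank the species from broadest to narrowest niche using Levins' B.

Convert percentages to proportions (divide by 100).
Σp_merrᵢ² = 0.22² + 0.03² + 0.12² + 0.25² + 0.09² + 0.11² + 0.18² = 0.0484 + 0.0009 + 0.0144 + 0.0625 + 0.0081 + 0.0121 + 0.0324 = 0.1788
B_merr = 1 / 0.1788 = 5.5928
Σp_specᵢ² = 0.11² + 0.11² + 0.16² + 0.16² + 0.17² + 0.10² + 0.19² = 0.0121 + 0.0121 + 0.0256 + 0.0256 + 0.0289 + 0.0100 + 0.0361 = 0.1504
B_spec = 1 / 0.1504 = 6.6489
Σp_ordiᵢ² = 0.15² + 0.05² + 0.09² + 0.24² + 0.18² + 0.25² + 0.04² = 0.0225 + 0.0025 + 0.0081 + 0.0576 + 0.0324 + 0.0625 + 0.0016 = 0.1872
B_ordi = 1 / 0.1872 = 5.3419
Ranking by B (broadest → narrowest): Dipodomys spectabilis (6.65) > Dipodomys merriami (5.59) > Dipodomys ordii (5.34)

Dipodomys spectabilis > Dipodomys merriami > Dipodomys ordii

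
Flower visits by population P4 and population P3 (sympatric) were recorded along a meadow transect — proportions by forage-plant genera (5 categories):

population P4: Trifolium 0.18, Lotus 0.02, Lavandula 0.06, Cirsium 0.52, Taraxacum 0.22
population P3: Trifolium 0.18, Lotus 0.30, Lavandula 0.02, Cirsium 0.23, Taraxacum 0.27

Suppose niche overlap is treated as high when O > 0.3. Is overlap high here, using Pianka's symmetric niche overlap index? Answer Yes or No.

Σ p₁ᵢp₂ᵢ = 0.0324 + 0.0060 + 0.0012 + 0.1196 + 0.0594 = 0.2186
Σp_1ᵢ² = 0.18² + 0.02² + 0.06² + 0.52² + 0.22² = 0.0324 + 0.0004 + 0.0036 + 0.2704 + 0.0484 = 0.3552
Σp_2ᵢ² = 0.18² + 0.30² + 0.02² + 0.23² + 0.27² = 0.0324 + 0.0900 + 0.0004 + 0.0529 + 0.0729 = 0.2486
O = 0.2186 / √(0.3552 × 0.2486) = 0.2186 / 0.29716 = 0.7356
O = 0.7356 > 0.3 → Yes.

Yes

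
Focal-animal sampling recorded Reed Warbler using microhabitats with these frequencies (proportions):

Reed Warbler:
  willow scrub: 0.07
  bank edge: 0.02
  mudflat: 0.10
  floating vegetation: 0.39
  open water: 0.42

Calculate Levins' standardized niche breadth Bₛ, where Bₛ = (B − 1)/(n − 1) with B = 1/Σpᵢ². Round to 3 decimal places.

0.477

Σpᵢ² = 0.07² + 0.02² + 0.10² + 0.39² + 0.42² = 0.0049 + 0.0004 + 0.0100 + 0.1521 + 0.1764 = 0.3438
B = 1 / 0.3438 = 2.90867
Bₛ = (B − 1)/(n − 1) = (2.90867 − 1)/(5 − 1) = 1.90867/4 = 0.47717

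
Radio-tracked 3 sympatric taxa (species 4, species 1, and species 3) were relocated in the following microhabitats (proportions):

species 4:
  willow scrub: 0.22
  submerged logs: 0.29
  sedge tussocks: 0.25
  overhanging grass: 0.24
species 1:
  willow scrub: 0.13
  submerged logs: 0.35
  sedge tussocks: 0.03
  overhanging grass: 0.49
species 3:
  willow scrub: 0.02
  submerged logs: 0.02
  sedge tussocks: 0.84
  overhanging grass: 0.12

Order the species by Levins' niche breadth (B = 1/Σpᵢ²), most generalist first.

species 4 > species 1 > species 3

Σp_4ᵢ² = 0.22² + 0.29² + 0.25² + 0.24² = 0.0484 + 0.0841 + 0.0625 + 0.0576 = 0.2526
B_4 = 1 / 0.2526 = 3.9588
Σp_1ᵢ² = 0.13² + 0.35² + 0.03² + 0.49² = 0.0169 + 0.1225 + 0.0009 + 0.2401 = 0.3804
B_1 = 1 / 0.3804 = 2.6288
Σp_3ᵢ² = 0.02² + 0.02² + 0.84² + 0.12² = 0.0004 + 0.0004 + 0.7056 + 0.0144 = 0.7208
B_3 = 1 / 0.7208 = 1.3873
Ranking by B (broadest → narrowest): species 4 (3.96) > species 1 (2.63) > species 3 (1.39)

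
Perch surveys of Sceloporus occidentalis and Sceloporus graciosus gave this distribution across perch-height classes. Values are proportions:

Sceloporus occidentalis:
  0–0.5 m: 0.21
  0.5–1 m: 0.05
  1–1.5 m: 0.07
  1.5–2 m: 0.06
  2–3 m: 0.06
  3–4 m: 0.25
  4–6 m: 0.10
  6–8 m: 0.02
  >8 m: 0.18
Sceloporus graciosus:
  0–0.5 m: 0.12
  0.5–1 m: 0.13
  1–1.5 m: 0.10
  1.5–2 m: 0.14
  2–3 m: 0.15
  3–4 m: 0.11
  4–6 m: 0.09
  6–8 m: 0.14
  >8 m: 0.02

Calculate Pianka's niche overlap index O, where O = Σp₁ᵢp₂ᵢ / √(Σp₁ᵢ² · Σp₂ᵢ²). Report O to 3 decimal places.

0.695

Σ p₁ᵢp₂ᵢ = 0.0252 + 0.0065 + 0.0070 + 0.0084 + 0.0090 + 0.0275 + 0.0090 + 0.0028 + 0.0036 = 0.0990
Σp_1ᵢ² = 0.21² + 0.05² + 0.07² + 0.06² + 0.06² + 0.25² + 0.10² + 0.02² + 0.18² = 0.0441 + 0.0025 + 0.0049 + 0.0036 + 0.0036 + 0.0625 + 0.0100 + 0.0004 + 0.0324 = 0.1640
Σp_2ᵢ² = 0.12² + 0.13² + 0.10² + 0.14² + 0.15² + 0.11² + 0.09² + 0.14² + 0.02² = 0.0144 + 0.0169 + 0.0100 + 0.0196 + 0.0225 + 0.0121 + 0.0081 + 0.0196 + 0.0004 = 0.1236
O = 0.0990 / √(0.1640 × 0.1236) = 0.0990 / 0.142374 = 0.69535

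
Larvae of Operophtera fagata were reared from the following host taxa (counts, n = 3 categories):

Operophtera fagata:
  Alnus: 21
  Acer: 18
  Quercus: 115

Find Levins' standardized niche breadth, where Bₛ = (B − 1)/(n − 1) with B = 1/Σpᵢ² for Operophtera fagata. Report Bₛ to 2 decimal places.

Proportions for Operophtera fagata (n=154): 21/154=0.1364, 18/154=0.1169, 115/154=0.7468
Σpᵢ² = 0.1364² + 0.1169² + 0.7468² = 0.018605 + 0.013666 + 0.557710 = 0.589981
B = 1 / 0.589981 = 1.6950
Bₛ = (B − 1)/(n − 1) = (1.6950 − 1)/(3 − 1) = 0.6950/2 = 0.3475

0.35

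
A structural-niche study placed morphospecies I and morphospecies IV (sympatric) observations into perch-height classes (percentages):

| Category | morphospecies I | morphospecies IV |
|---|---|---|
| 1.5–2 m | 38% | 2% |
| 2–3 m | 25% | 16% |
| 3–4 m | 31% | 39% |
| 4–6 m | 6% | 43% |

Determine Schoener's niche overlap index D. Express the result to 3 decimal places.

0.550

Convert percentages to proportions (divide by 100).
Σ|p₁ᵢ − p₂ᵢ| = 0.36 + 0.09 + 0.08 + 0.37 = 0.90
D = 1 − ½ × 0.90 = 1 − 0.450 = 0.55000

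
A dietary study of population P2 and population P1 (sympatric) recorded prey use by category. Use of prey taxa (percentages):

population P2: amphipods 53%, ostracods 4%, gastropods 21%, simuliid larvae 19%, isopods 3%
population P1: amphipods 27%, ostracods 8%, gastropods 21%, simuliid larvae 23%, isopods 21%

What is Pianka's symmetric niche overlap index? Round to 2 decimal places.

0.85

Convert percentages to proportions (divide by 100).
Σ p₁ᵢp₂ᵢ = 0.1431 + 0.0032 + 0.0441 + 0.0437 + 0.0063 = 0.2404
Σp_1ᵢ² = 0.53² + 0.04² + 0.21² + 0.19² + 0.03² = 0.2809 + 0.0016 + 0.0441 + 0.0361 + 0.0009 = 0.3636
Σp_2ᵢ² = 0.27² + 0.08² + 0.21² + 0.23² + 0.21² = 0.0729 + 0.0064 + 0.0441 + 0.0529 + 0.0441 = 0.2204
O = 0.2404 / √(0.3636 × 0.2204) = 0.2404 / 0.28309 = 0.8492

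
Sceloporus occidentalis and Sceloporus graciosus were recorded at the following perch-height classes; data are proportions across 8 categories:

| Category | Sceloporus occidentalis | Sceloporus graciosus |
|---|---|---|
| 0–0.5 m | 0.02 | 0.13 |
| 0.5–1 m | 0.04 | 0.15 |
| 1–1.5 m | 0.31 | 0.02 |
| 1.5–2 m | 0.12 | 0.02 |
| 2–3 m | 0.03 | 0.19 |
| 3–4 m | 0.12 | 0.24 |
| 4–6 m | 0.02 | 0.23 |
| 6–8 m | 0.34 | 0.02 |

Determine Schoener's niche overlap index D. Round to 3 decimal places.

0.290

Σ|p₁ᵢ − p₂ᵢ| = 0.11 + 0.11 + 0.29 + 0.10 + 0.16 + 0.12 + 0.21 + 0.32 = 1.42
D = 1 − ½ × 1.42 = 1 − 0.710 = 0.29000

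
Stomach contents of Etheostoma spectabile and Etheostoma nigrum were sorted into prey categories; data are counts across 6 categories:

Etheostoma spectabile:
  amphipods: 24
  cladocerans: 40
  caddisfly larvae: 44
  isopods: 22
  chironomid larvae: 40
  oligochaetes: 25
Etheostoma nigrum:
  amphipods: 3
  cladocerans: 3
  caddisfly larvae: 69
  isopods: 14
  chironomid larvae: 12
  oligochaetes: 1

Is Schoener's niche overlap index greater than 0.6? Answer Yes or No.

Proportions for Etheostoma spectabile (n=195): 24/195=0.1231, 40/195=0.2051, 44/195=0.2256, 22/195=0.1128, 40/195=0.2051, 25/195=0.1282
Proportions for Etheostoma nigrum (n=102): 3/102=0.0294, 3/102=0.0294, 69/102=0.6765, 14/102=0.1373, 12/102=0.1176, 1/102=0.0098
Σ|p₁ᵢ − p₂ᵢ| = 0.0937 + 0.1757 + 0.4509 + 0.0245 + 0.0875 + 0.1184 = 0.9507
D = 1 − ½ × 0.9507 = 1 − 0.47535 = 0.52465
D = 0.52465 < 0.6 → No.

No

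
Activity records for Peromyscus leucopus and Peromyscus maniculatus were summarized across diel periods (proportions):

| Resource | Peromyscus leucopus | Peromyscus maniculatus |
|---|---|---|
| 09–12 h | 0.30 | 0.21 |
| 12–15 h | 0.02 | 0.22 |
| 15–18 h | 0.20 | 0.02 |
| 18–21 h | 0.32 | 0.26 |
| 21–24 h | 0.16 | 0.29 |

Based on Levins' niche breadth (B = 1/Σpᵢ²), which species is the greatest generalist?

Σp_leucᵢ² = 0.30² + 0.02² + 0.20² + 0.32² + 0.16² = 0.0900 + 0.0004 + 0.0400 + 0.1024 + 0.0256 = 0.2584
B_leuc = 1 / 0.2584 = 3.8700
Σp_maniᵢ² = 0.21² + 0.22² + 0.02² + 0.26² + 0.29² = 0.0441 + 0.0484 + 0.0004 + 0.0676 + 0.0841 = 0.2446
B_mani = 1 / 0.2446 = 4.0883
Highest B → broadest niche (most generalist): Peromyscus maniculatus (B = 4.09).

Peromyscus maniculatus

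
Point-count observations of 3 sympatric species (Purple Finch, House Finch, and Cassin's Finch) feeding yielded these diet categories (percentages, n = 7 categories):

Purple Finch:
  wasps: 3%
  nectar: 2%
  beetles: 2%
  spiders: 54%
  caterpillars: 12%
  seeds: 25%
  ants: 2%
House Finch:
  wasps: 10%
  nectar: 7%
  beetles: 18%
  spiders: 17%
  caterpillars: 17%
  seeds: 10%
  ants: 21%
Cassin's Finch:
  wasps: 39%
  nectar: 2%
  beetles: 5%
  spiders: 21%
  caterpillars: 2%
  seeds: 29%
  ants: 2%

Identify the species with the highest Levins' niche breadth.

House Finch

Convert percentages to proportions (divide by 100).
Σp_Purpᵢ² = 0.03² + 0.02² + 0.02² + 0.54² + 0.12² + 0.25² + 0.02² = 0.0009 + 0.0004 + 0.0004 + 0.2916 + 0.0144 + 0.0625 + 0.0004 = 0.3706
B_Purp = 1 / 0.3706 = 2.6983
Σp_Housᵢ² = 0.10² + 0.07² + 0.18² + 0.17² + 0.17² + 0.10² + 0.21² = 0.0100 + 0.0049 + 0.0324 + 0.0289 + 0.0289 + 0.0100 + 0.0441 = 0.1592
B_Hous = 1 / 0.1592 = 6.2814
Σp_Cassᵢ² = 0.39² + 0.02² + 0.05² + 0.21² + 0.02² + 0.29² + 0.02² = 0.1521 + 0.0004 + 0.0025 + 0.0441 + 0.0004 + 0.0841 + 0.0004 = 0.2840
B_Cass = 1 / 0.2840 = 3.5211
Highest B → broadest niche (most generalist): House Finch (B = 6.28).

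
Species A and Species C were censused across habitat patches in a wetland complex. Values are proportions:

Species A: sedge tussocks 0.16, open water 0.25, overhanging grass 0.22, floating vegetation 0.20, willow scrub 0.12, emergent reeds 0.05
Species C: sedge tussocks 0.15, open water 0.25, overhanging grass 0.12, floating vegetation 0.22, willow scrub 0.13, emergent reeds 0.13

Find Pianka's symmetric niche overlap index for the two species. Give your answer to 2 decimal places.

0.96

Σ p₁ᵢp₂ᵢ = 0.0240 + 0.0625 + 0.0264 + 0.0440 + 0.0156 + 0.0065 = 0.1790
Σp_1ᵢ² = 0.16² + 0.25² + 0.22² + 0.20² + 0.12² + 0.05² = 0.0256 + 0.0625 + 0.0484 + 0.0400 + 0.0144 + 0.0025 = 0.1934
Σp_2ᵢ² = 0.15² + 0.25² + 0.12² + 0.22² + 0.13² + 0.13² = 0.0225 + 0.0625 + 0.0144 + 0.0484 + 0.0169 + 0.0169 = 0.1816
O = 0.1790 / √(0.1934 × 0.1816) = 0.1790 / 0.18741 = 0.9551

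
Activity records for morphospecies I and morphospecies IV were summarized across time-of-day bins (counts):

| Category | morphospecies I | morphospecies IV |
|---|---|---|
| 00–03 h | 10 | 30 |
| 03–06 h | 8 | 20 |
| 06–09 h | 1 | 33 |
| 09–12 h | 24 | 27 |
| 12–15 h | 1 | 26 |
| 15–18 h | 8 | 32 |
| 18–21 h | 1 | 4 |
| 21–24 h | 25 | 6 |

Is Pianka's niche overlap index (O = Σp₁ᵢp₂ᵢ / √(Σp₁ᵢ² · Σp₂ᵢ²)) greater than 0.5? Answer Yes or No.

Yes

Proportions for morphospecies I (n=78): 10/78=0.1282, 8/78=0.1026, 1/78=0.0128, 24/78=0.3077, 1/78=0.0128, 8/78=0.1026, 1/78=0.0128, 25/78=0.3205
Proportions for morphospecies IV (n=178): 30/178=0.1685, 20/178=0.1124, 33/178=0.1854, 27/178=0.1517, 26/178=0.1461, 32/178=0.1798, 4/178=0.0225, 6/178=0.0337
Σ p₁ᵢp₂ᵢ = 0.021602 + 0.011532 + 0.002373 + 0.046678 + 0.001870 + 0.018447 + 0.000288 + 0.010801 = 0.113591
Σp_1ᵢ² = 0.1282² + 0.1026² + 0.0128² + 0.3077² + 0.0128² + 0.1026² + 0.0128² + 0.3205² = 0.016435 + 0.010527 + 0.000164 + 0.094679 + 0.000164 + 0.010527 + 0.000164 + 0.102720 = 0.235380
Σp_2ᵢ² = 0.1685² + 0.1124² + 0.1854² + 0.1517² + 0.1461² + 0.1798² + 0.0225² + 0.0337² = 0.028392 + 0.012634 + 0.034373 + 0.023013 + 0.021345 + 0.032328 + 0.000506 + 0.001136 = 0.153727
O = 0.113591 / √(0.235380 × 0.153727) = 0.113591 / 0.1902216 = 0.5972
O = 0.5972 > 0.5 → Yes.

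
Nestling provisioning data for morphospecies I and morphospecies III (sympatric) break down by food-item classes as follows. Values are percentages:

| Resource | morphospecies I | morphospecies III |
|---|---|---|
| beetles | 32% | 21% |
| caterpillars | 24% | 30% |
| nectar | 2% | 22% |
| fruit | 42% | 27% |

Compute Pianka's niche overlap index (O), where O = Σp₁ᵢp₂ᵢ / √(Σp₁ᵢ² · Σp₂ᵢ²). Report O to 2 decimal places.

0.88

Convert percentages to proportions (divide by 100).
Σ p₁ᵢp₂ᵢ = 0.0672 + 0.0720 + 0.0044 + 0.1134 = 0.2570
Σp_1ᵢ² = 0.32² + 0.24² + 0.02² + 0.42² = 0.1024 + 0.0576 + 0.0004 + 0.1764 = 0.3368
Σp_2ᵢ² = 0.21² + 0.30² + 0.22² + 0.27² = 0.0441 + 0.0900 + 0.0484 + 0.0729 = 0.2554
O = 0.2570 / √(0.3368 × 0.2554) = 0.2570 / 0.29329 = 0.8763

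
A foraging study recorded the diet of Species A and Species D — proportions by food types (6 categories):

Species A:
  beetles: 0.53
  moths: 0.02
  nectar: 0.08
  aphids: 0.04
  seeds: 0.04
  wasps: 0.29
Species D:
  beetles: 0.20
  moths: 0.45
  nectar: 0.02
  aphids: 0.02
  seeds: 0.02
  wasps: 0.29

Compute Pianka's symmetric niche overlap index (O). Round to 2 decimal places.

Σ p₁ᵢp₂ᵢ = 0.1060 + 0.0090 + 0.0016 + 0.0008 + 0.0008 + 0.0841 = 0.2023
Σp_1ᵢ² = 0.53² + 0.02² + 0.08² + 0.04² + 0.04² + 0.29² = 0.2809 + 0.0004 + 0.0064 + 0.0016 + 0.0016 + 0.0841 = 0.3750
Σp_2ᵢ² = 0.20² + 0.45² + 0.02² + 0.02² + 0.02² + 0.29² = 0.0400 + 0.2025 + 0.0004 + 0.0004 + 0.0004 + 0.0841 = 0.3278
O = 0.2023 / √(0.3750 × 0.3278) = 0.2023 / 0.35061 = 0.5770

0.58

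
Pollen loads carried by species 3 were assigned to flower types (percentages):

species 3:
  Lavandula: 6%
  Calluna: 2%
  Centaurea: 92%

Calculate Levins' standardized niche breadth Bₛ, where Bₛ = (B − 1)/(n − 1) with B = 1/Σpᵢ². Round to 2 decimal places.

0.09

Convert percentages to proportions (divide by 100).
Σpᵢ² = 0.06² + 0.02² + 0.92² = 0.0036 + 0.0004 + 0.8464 = 0.8504
B = 1 / 0.8504 = 1.1759
Bₛ = (B − 1)/(n − 1) = (1.1759 − 1)/(3 − 1) = 0.1759/2 = 0.0880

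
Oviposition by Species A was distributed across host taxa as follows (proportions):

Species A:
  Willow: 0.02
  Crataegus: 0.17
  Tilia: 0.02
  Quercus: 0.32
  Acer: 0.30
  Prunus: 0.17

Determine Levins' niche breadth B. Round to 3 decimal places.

Σpᵢ² = 0.02² + 0.17² + 0.02² + 0.32² + 0.30² + 0.17² = 0.0004 + 0.0289 + 0.0004 + 0.1024 + 0.0900 + 0.0289 = 0.2510
B = 1 / 0.2510 = 3.98406

3.984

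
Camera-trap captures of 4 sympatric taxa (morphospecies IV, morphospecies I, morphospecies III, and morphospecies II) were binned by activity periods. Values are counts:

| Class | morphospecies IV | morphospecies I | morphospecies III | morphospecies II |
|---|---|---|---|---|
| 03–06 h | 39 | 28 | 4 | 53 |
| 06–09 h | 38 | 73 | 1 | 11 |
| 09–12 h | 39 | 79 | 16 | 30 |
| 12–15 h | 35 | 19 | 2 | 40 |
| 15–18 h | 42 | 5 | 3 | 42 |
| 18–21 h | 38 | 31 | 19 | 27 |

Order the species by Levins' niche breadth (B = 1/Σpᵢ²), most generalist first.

morphospecies IV > morphospecies II > morphospecies I > morphospecies III

Proportions for morphospecies IV (n=231): 39/231=0.1688, 38/231=0.1645, 39/231=0.1688, 35/231=0.1515, 42/231=0.1818, 38/231=0.1645
Proportions for morphospecies I (n=235): 28/235=0.1191, 73/235=0.3106, 79/235=0.3362, 19/235=0.0809, 5/235=0.0213, 31/235=0.1319
Proportions for morphospecies III (n=45): 4/45=0.0889, 1/45=0.0222, 16/45=0.3556, 2/45=0.0444, 3/45=0.0667, 19/45=0.4222
Proportions for morphospecies II (n=203): 53/203=0.2611, 11/203=0.0542, 30/203=0.1478, 40/203=0.1970, 42/203=0.2069, 27/203=0.1330
Σp_IVᵢ² = 0.1688² + 0.1645² + 0.1688² + 0.1515² + 0.1818² + 0.1645² = 0.028493 + 0.027060 + 0.028493 + 0.022952 + 0.033051 + 0.027060 = 0.167109
B_IV = 1 / 0.167109 = 5.9841
Σp_Iᵢ² = 0.1191² + 0.3106² + 0.3362² + 0.0809² + 0.0213² + 0.1319² = 0.014185 + 0.096472 + 0.113030 + 0.006545 + 0.000454 + 0.017398 = 0.248084
B_I = 1 / 0.248084 = 4.0309
Σp_IIIᵢ² = 0.0889² + 0.0222² + 0.3556² + 0.0444² + 0.0667² + 0.4222² = 0.007903 + 0.000493 + 0.126451 + 0.001971 + 0.004449 + 0.178253 = 0.319520
B_III = 1 / 0.319520 = 3.1297
Σp_IIᵢ² = 0.2611² + 0.0542² + 0.1478² + 0.1970² + 0.2069² + 0.1330² = 0.068173 + 0.002938 + 0.021845 + 0.038809 + 0.042808 + 0.017689 = 0.192262
B_II = 1 / 0.192262 = 5.2012
Ranking by B (broadest → narrowest): morphospecies IV (5.98) > morphospecies II (5.20) > morphospecies I (4.03) > morphospecies III (3.13)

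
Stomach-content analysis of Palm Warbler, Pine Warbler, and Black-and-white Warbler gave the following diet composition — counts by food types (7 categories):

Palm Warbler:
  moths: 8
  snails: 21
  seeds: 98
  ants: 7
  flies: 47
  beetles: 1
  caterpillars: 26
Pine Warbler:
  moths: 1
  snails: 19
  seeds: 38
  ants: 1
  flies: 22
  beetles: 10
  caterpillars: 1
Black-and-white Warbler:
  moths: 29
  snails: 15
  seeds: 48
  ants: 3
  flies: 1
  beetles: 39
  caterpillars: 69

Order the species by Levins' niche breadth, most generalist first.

Proportions for Palm Warbler (n=208): 8/208=0.0385, 21/208=0.1010, 98/208=0.4712, 7/208=0.0337, 47/208=0.2260, 1/208=0.0048, 26/208=0.1250
Proportions for Pine Warbler (n=92): 1/92=0.0109, 19/92=0.2065, 38/92=0.4130, 1/92=0.0109, 22/92=0.2391, 10/92=0.1087, 1/92=0.0109
Proportions for Black-and-white Warbler (n=204): 29/204=0.1422, 15/204=0.0735, 48/204=0.2353, 3/204=0.0147, 1/204=0.0049, 39/204=0.1912, 69/204=0.3382
Σp_Palmᵢ² = 0.0385² + 0.1010² + 0.4712² + 0.0337² + 0.2260² + 0.0048² + 0.1250² = 0.001482 + 0.010201 + 0.222029 + 0.001136 + 0.051076 + 0.000023 + 0.015625 = 0.301572
B_Palm = 1 / 0.301572 = 3.3160
Σp_Pineᵢ² = 0.0109² + 0.2065² + 0.4130² + 0.0109² + 0.2391² + 0.1087² + 0.0109² = 0.000119 + 0.042642 + 0.170569 + 0.000119 + 0.057169 + 0.011816 + 0.000119 = 0.282553
B_Pine = 1 / 0.282553 = 3.5392
Σp_Blacᵢ² = 0.1422² + 0.0735² + 0.2353² + 0.0147² + 0.0049² + 0.1912² + 0.3382² = 0.020221 + 0.005402 + 0.055366 + 0.000216 + 0.000024 + 0.036557 + 0.114379 = 0.232165
B_Blac = 1 / 0.232165 = 4.3073
Ranking by B (broadest → narrowest): Black-and-white Warbler (4.31) > Pine Warbler (3.54) > Palm Warbler (3.32)

Black-and-white Warbler > Pine Warbler > Palm Warbler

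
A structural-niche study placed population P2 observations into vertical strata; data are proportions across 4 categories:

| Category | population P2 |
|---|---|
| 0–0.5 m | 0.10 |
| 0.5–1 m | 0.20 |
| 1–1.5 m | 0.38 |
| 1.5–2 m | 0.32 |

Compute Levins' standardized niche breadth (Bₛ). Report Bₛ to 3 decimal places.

0.790

Σpᵢ² = 0.10² + 0.20² + 0.38² + 0.32² = 0.0100 + 0.0400 + 0.1444 + 0.1024 = 0.2968
B = 1 / 0.2968 = 3.36927
Bₛ = (B − 1)/(n − 1) = (3.36927 − 1)/(4 − 1) = 2.36927/3 = 0.78976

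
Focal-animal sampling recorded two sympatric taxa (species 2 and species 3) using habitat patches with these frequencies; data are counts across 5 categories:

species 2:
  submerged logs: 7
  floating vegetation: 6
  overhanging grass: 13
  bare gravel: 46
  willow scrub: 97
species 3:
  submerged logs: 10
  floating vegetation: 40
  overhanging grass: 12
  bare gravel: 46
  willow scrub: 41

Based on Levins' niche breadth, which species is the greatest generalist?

Proportions for species 2 (n=169): 7/169=0.0414, 6/169=0.0355, 13/169=0.0769, 46/169=0.2722, 97/169=0.5740
Proportions for species 3 (n=149): 10/149=0.0671, 40/149=0.2685, 12/149=0.0805, 46/149=0.3087, 41/149=0.2752
Σp_2ᵢ² = 0.0414² + 0.0355² + 0.0769² + 0.2722² + 0.5740² = 0.001714 + 0.001260 + 0.005914 + 0.074093 + 0.329476 = 0.412457
B_2 = 1 / 0.412457 = 2.4245
Σp_3ᵢ² = 0.0671² + 0.2685² + 0.0805² + 0.3087² + 0.2752² = 0.004502 + 0.072092 + 0.006480 + 0.095296 + 0.075735 = 0.254105
B_3 = 1 / 0.254105 = 3.9354
Highest B → broadest niche (most generalist): species 3 (B = 3.94).

species 3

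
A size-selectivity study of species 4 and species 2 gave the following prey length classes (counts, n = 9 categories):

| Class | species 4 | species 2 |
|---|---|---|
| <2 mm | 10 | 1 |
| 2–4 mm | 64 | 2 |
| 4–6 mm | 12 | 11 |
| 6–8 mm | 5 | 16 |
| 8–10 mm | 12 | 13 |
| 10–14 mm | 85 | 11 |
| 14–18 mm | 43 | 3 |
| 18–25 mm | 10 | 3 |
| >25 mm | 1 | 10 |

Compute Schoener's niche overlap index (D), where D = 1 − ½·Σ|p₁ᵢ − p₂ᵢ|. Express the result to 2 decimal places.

0.41

Proportions for species 4 (n=242): 10/242=0.0413, 64/242=0.2645, 12/242=0.0496, 5/242=0.0207, 12/242=0.0496, 85/242=0.3512, 43/242=0.1777, 10/242=0.0413, 1/242=0.0041
Proportions for species 2 (n=70): 1/70=0.0143, 2/70=0.0286, 11/70=0.1571, 16/70=0.2286, 13/70=0.1857, 11/70=0.1571, 3/70=0.0429, 3/70=0.0429, 10/70=0.1429
Σ|p₁ᵢ − p₂ᵢ| = 0.0270 + 0.2359 + 0.1075 + 0.2079 + 0.1361 + 0.1941 + 0.1348 + 0.0016 + 0.1388 = 1.1837
D = 1 − ½ × 1.1837 = 1 − 0.59185 = 0.40815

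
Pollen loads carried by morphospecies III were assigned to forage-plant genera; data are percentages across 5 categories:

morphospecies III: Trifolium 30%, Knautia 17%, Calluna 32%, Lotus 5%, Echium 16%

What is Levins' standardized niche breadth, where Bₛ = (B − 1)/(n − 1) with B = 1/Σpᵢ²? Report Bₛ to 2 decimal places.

0.75

Convert percentages to proportions (divide by 100).
Σpᵢ² = 0.30² + 0.17² + 0.32² + 0.05² + 0.16² = 0.0900 + 0.0289 + 0.1024 + 0.0025 + 0.0256 = 0.2494
B = 1 / 0.2494 = 4.0096
Bₛ = (B − 1)/(n − 1) = (4.0096 − 1)/(5 − 1) = 3.0096/4 = 0.7524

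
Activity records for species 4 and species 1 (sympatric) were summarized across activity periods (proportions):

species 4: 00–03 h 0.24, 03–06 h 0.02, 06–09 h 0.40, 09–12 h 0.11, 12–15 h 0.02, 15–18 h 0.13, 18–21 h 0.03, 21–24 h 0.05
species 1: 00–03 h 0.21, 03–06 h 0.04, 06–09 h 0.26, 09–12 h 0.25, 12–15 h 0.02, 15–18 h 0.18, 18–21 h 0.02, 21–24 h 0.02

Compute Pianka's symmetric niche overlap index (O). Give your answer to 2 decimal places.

0.91

Σ p₁ᵢp₂ᵢ = 0.0504 + 0.0008 + 0.1040 + 0.0275 + 0.0004 + 0.0234 + 0.0006 + 0.0010 = 0.2081
Σp_1ᵢ² = 0.24² + 0.02² + 0.40² + 0.11² + 0.02² + 0.13² + 0.03² + 0.05² = 0.0576 + 0.0004 + 0.1600 + 0.0121 + 0.0004 + 0.0169 + 0.0009 + 0.0025 = 0.2508
Σp_2ᵢ² = 0.21² + 0.04² + 0.26² + 0.25² + 0.02² + 0.18² + 0.02² + 0.02² = 0.0441 + 0.0016 + 0.0676 + 0.0625 + 0.0004 + 0.0324 + 0.0004 + 0.0004 = 0.2094
O = 0.2081 / √(0.2508 × 0.2094) = 0.2081 / 0.22917 = 0.9081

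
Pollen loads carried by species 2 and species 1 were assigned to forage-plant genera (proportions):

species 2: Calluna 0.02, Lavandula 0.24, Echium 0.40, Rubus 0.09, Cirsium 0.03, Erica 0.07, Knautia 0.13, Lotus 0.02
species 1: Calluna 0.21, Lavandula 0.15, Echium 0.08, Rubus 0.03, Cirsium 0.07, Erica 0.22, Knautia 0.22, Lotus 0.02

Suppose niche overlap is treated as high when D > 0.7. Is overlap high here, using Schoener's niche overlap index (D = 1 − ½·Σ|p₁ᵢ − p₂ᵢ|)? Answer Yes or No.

Σ|p₁ᵢ − p₂ᵢ| = 0.19 + 0.09 + 0.32 + 0.06 + 0.04 + 0.15 + 0.09 + 0.00 = 0.94
D = 1 − ½ × 0.94 = 1 − 0.470 = 0.5300
D = 0.5300 < 0.7 → No.

No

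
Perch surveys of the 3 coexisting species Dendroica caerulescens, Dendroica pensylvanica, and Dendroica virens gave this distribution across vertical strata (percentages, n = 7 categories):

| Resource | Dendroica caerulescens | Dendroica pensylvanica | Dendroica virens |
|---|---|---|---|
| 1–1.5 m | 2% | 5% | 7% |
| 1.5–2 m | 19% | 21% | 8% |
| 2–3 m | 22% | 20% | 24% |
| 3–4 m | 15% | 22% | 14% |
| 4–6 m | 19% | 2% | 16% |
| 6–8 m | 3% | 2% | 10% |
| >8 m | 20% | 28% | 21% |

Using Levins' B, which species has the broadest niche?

Dendroica virens

Convert percentages to proportions (divide by 100).
Σp_caerᵢ² = 0.02² + 0.19² + 0.22² + 0.15² + 0.19² + 0.03² + 0.20² = 0.0004 + 0.0361 + 0.0484 + 0.0225 + 0.0361 + 0.0009 + 0.0400 = 0.1844
B_caer = 1 / 0.1844 = 5.4230
Σp_pensᵢ² = 0.05² + 0.21² + 0.20² + 0.22² + 0.02² + 0.02² + 0.28² = 0.0025 + 0.0441 + 0.0400 + 0.0484 + 0.0004 + 0.0004 + 0.0784 = 0.2142
B_pens = 1 / 0.2142 = 4.6685
Σp_vireᵢ² = 0.07² + 0.08² + 0.24² + 0.14² + 0.16² + 0.10² + 0.21² = 0.0049 + 0.0064 + 0.0576 + 0.0196 + 0.0256 + 0.0100 + 0.0441 = 0.1682
B_vire = 1 / 0.1682 = 5.9453
Highest B → broadest niche (most generalist): Dendroica virens (B = 5.95).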